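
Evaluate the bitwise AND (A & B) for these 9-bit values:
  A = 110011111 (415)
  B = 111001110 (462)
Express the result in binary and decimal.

Apply & to each column (1 only where both bits are 1):
  110011111
& 111001110
-----------
  110001110

Answer: 110001110 (398)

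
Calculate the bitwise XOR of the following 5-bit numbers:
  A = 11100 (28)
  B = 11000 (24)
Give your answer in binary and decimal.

Apply ^ to each column (1 where bits differ):
  11100
^ 11000
-------
  00100

Answer: 00100 (4)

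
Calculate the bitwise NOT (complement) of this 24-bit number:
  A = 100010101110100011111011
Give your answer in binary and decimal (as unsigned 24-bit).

Flip each bit (0->1, 1->0):
  100010101110100011111011
  011101010001011100000100

Answer: 011101010001011100000100 (7673604)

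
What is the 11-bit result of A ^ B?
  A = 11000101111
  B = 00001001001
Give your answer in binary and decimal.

Apply ^ to each column (1 where bits differ):
  11000101111
^ 00001001001
-------------
  11001100110

Answer: 11001100110 (1638)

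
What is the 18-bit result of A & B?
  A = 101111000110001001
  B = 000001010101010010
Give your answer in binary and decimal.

Apply & to each column (1 only where both bits are 1):
  101111000110001001
& 000001010101010010
--------------------
  000001000100000000

Answer: 000001000100000000 (4352)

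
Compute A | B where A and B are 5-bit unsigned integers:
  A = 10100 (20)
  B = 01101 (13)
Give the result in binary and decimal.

Apply | to each column (1 where either bit is 1):
  10100
| 01101
-------
  11101

Answer: 11101 (29)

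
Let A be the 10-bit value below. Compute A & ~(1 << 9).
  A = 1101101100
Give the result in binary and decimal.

Mask = ~(1 << 9) = 0111111111
Bit 9 of A is 1, so AND-ing with the mask clears it to 0.
  1101101100
& 0111111111
------------
  0101101100

Answer: 0101101100 (364)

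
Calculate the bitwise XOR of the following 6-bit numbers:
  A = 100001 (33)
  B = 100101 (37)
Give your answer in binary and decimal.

Apply ^ to each column (1 where bits differ):
  100001
^ 100101
--------
  000100

Answer: 000100 (4)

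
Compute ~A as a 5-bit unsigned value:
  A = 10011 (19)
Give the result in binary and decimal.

Flip each bit (0->1, 1->0):
  10011
  01100

Answer: 01100 (12)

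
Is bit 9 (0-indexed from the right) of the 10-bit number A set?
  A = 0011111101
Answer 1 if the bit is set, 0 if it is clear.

Bit 9 is the 10th from the right.
  0011111101
  ^
That bit is 0.

Answer: 0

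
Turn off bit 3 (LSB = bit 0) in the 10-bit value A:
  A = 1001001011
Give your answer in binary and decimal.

Mask = ~(1 << 3) = 1111110111
Bit 3 of A is 1, so AND-ing with the mask clears it to 0.
  1001001011
& 1111110111
------------
  1001000011

Answer: 1001000011 (579)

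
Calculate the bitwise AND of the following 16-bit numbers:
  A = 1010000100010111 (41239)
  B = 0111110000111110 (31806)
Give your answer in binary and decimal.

Apply & to each column (1 only where both bits are 1):
  1010000100010111
& 0111110000111110
------------------
  0010000000010110

Answer: 0010000000010110 (8214)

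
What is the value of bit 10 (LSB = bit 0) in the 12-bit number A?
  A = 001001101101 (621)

Bit 10 is the 11th from the right.
  001001101101
   ^
That bit is 0.

Answer: 0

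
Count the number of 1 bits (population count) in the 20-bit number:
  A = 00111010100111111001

00111010100111111001
1-bits at positions (from bit 0 = LSB): 0, 3, 4, 5, 6, 7, 8, 11, 13, 15, 16, 17
Count = 12

Answer: 12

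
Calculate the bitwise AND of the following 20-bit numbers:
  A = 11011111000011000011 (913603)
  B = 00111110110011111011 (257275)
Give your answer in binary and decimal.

Apply & to each column (1 only where both bits are 1):
  11011111000011000011
& 00111110110011111011
----------------------
  00011110000011000011

Answer: 00011110000011000011 (123075)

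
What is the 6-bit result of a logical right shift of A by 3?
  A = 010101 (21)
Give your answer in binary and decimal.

Logical shift right by 3: drop the bottom 3 bit(s), prepend 3 zero(s) on the left.
  010101  ->  keep [010], discard [101], prepend 000
= 000010

Answer: 000010 (2)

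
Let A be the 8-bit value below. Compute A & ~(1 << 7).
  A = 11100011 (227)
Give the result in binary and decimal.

Mask = ~(1 << 7) = 01111111
Bit 7 of A is 1, so AND-ing with the mask clears it to 0.
  11100011
& 01111111
----------
  01100011

Answer: 01100011 (99)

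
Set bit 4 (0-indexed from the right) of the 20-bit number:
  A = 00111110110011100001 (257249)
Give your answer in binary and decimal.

Mask = 1 << 4 = 00000000000000010000
Bit 4 of A is 0, so OR-ing with the mask flips it to 1.
  00111110110011100001
| 00000000000000010000
----------------------
  00111110110011110001

Answer: 00111110110011110001 (257265)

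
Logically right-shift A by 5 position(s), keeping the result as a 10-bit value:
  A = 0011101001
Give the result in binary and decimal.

Logical shift right by 5: drop the bottom 5 bit(s), prepend 5 zero(s) on the left.
  0011101001  ->  keep [00111], discard [01001], prepend 00000
= 0000000111

Answer: 0000000111 (7)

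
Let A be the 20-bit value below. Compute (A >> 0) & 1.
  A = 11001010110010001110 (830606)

Bit 0 is the 1st from the right.
  11001010110010001110
                     ^
That bit is 0.

Answer: 0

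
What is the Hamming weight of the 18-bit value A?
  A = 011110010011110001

011110010011110001
1-bits at positions (from bit 0 = LSB): 0, 4, 5, 6, 7, 10, 13, 14, 15, 16
Count = 10

Answer: 10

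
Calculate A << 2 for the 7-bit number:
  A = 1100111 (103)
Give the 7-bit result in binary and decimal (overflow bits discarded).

Shift left by 2: drop the top 2 bit(s), append 2 zero(s) on the right.
  1100111  ->  discard [11], keep [00111], append 00
= 0011100

Answer: 0011100 (28)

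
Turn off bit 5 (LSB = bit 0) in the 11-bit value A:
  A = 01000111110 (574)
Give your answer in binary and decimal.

Mask = ~(1 << 5) = 11111011111
Bit 5 of A is 1, so AND-ing with the mask clears it to 0.
  01000111110
& 11111011111
-------------
  01000011110

Answer: 01000011110 (542)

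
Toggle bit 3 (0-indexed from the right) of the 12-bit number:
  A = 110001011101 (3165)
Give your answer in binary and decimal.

Mask = 1 << 3 = 000000001000
Bit 3 of A is 1; XOR with the mask flips it to 0.
  110001011101
^ 000000001000
--------------
  110001010101

Answer: 110001010101 (3157)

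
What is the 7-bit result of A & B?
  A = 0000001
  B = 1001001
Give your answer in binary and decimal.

Apply & to each column (1 only where both bits are 1):
  0000001
& 1001001
---------
  0000001

Answer: 0000001 (1)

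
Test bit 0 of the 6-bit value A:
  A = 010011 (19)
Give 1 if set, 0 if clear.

Bit 0 is the 1st from the right.
  010011
       ^
That bit is 1.

Answer: 1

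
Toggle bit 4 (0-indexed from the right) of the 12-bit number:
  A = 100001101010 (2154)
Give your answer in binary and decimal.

Mask = 1 << 4 = 000000010000
Bit 4 of A is 0; XOR with the mask flips it to 1.
  100001101010
^ 000000010000
--------------
  100001111010

Answer: 100001111010 (2170)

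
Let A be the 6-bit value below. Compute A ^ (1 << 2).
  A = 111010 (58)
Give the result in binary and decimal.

Mask = 1 << 2 = 000100
Bit 2 of A is 0; XOR with the mask flips it to 1.
  111010
^ 000100
--------
  111110

Answer: 111110 (62)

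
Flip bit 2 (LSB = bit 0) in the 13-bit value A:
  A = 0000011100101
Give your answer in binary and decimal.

Mask = 1 << 2 = 0000000000100
Bit 2 of A is 1; XOR with the mask flips it to 0.
  0000011100101
^ 0000000000100
---------------
  0000011100001

Answer: 0000011100001 (225)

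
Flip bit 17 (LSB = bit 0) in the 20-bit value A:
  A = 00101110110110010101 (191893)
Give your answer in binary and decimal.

Mask = 1 << 17 = 00100000000000000000
Bit 17 of A is 1; XOR with the mask flips it to 0.
  00101110110110010101
^ 00100000000000000000
----------------------
  00001110110110010101

Answer: 00001110110110010101 (60821)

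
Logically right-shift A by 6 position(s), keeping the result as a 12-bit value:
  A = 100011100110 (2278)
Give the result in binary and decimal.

Logical shift right by 6: drop the bottom 6 bit(s), prepend 6 zero(s) on the left.
  100011100110  ->  keep [100011], discard [100110], prepend 000000
= 000000100011

Answer: 000000100011 (35)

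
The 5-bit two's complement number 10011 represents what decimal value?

MSB is 1, so the value is negative. Find the magnitude:
1. Invert bits:  01100
2. Add 1:        01101  = 13
3. Apply sign:   -13

Answer: -13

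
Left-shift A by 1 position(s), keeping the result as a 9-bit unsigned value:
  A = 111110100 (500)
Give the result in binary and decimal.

Shift left by 1: drop the top 1 bit(s), append 1 zero(s) on the right.
  111110100  ->  discard [1], keep [11110100], append 0
= 111101000

Answer: 111101000 (488)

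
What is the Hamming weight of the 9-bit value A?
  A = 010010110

010010110
1-bits at positions (from bit 0 = LSB): 1, 2, 4, 7
Count = 4

Answer: 4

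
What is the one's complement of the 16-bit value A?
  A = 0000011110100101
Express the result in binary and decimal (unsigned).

Flip each bit (0->1, 1->0):
  0000011110100101
  1111100001011010

Answer: 1111100001011010 (63578)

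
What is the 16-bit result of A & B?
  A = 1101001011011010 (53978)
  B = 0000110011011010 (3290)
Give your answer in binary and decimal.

Apply & to each column (1 only where both bits are 1):
  1101001011011010
& 0000110011011010
------------------
  0000000011011010

Answer: 0000000011011010 (218)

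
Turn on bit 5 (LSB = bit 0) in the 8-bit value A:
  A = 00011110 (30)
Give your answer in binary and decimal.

Mask = 1 << 5 = 00100000
Bit 5 of A is 0, so OR-ing with the mask flips it to 1.
  00011110
| 00100000
----------
  00111110

Answer: 00111110 (62)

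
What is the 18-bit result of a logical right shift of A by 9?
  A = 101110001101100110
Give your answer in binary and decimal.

Logical shift right by 9: drop the bottom 9 bit(s), prepend 9 zero(s) on the left.
  101110001101100110  ->  keep [101110001], discard [101100110], prepend 000000000
= 000000000101110001

Answer: 000000000101110001 (369)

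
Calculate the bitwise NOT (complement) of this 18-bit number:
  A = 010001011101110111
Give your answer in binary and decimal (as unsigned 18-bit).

Flip each bit (0->1, 1->0):
  010001011101110111
  101110100010001000

Answer: 101110100010001000 (190600)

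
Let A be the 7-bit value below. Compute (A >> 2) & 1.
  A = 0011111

Bit 2 is the 3rd from the right.
  0011111
      ^
That bit is 1.

Answer: 1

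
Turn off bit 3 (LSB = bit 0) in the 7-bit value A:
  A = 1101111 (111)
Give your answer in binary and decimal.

Mask = ~(1 << 3) = 1110111
Bit 3 of A is 1, so AND-ing with the mask clears it to 0.
  1101111
& 1110111
---------
  1100111

Answer: 1100111 (103)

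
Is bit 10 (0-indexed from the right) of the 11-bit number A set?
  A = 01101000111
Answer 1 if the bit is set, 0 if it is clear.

Bit 10 is the 11th from the right.
  01101000111
  ^
That bit is 0.

Answer: 0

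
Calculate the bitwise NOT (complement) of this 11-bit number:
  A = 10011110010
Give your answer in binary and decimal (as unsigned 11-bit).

Flip each bit (0->1, 1->0):
  10011110010
  01100001101

Answer: 01100001101 (781)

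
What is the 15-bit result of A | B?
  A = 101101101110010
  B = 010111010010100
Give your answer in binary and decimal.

Apply | to each column (1 where either bit is 1):
  101101101110010
| 010111010010100
-----------------
  111111111110110

Answer: 111111111110110 (32758)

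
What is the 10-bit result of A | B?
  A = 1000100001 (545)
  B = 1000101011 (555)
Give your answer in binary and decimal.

Apply | to each column (1 where either bit is 1):
  1000100001
| 1000101011
------------
  1000101011

Answer: 1000101011 (555)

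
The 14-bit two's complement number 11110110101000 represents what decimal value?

MSB is 1, so the value is negative. Find the magnitude:
1. Invert bits:  00001001010111
2. Add 1:        00001001011000  = 600
3. Apply sign:   -600

Answer: -600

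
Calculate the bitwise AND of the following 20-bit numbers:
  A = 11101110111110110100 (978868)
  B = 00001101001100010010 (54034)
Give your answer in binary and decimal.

Apply & to each column (1 only where both bits are 1):
  11101110111110110100
& 00001101001100010010
----------------------
  00001100001100010000

Answer: 00001100001100010000 (49936)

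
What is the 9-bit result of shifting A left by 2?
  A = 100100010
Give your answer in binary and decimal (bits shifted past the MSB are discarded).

Shift left by 2: drop the top 2 bit(s), append 2 zero(s) on the right.
  100100010  ->  discard [10], keep [0100010], append 00
= 010001000

Answer: 010001000 (136)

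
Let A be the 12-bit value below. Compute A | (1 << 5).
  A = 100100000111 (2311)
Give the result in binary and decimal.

Mask = 1 << 5 = 000000100000
Bit 5 of A is 0, so OR-ing with the mask flips it to 1.
  100100000111
| 000000100000
--------------
  100100100111

Answer: 100100100111 (2343)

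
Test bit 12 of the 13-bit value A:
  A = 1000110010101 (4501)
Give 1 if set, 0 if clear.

Bit 12 is the 13th from the right.
  1000110010101
  ^
That bit is 1.

Answer: 1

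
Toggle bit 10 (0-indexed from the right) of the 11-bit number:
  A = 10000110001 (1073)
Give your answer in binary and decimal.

Mask = 1 << 10 = 10000000000
Bit 10 of A is 1; XOR with the mask flips it to 0.
  10000110001
^ 10000000000
-------------
  00000110001

Answer: 00000110001 (49)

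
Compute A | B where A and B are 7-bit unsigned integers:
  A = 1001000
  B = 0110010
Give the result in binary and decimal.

Apply | to each column (1 where either bit is 1):
  1001000
| 0110010
---------
  1111010

Answer: 1111010 (122)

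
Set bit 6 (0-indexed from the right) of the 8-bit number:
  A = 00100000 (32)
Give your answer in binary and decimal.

Mask = 1 << 6 = 01000000
Bit 6 of A is 0, so OR-ing with the mask flips it to 1.
  00100000
| 01000000
----------
  01100000

Answer: 01100000 (96)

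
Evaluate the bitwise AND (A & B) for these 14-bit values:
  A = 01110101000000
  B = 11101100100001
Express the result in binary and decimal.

Apply & to each column (1 only where both bits are 1):
  01110101000000
& 11101100100001
----------------
  01100100000000

Answer: 01100100000000 (6400)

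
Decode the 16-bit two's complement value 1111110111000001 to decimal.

MSB is 1, so the value is negative. Find the magnitude:
1. Invert bits:  0000001000111110
2. Add 1:        0000001000111111  = 575
3. Apply sign:   -575

Answer: -575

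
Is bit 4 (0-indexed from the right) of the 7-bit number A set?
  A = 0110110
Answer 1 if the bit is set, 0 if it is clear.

Bit 4 is the 5th from the right.
  0110110
    ^
That bit is 1.

Answer: 1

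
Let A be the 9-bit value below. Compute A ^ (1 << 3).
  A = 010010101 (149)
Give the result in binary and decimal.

Mask = 1 << 3 = 000001000
Bit 3 of A is 0; XOR with the mask flips it to 1.
  010010101
^ 000001000
-----------
  010011101

Answer: 010011101 (157)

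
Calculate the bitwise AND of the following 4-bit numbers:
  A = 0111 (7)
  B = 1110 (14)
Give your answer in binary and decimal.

Apply & to each column (1 only where both bits are 1):
  0111
& 1110
------
  0110

Answer: 0110 (6)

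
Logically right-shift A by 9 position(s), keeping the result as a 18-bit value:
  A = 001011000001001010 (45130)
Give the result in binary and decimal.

Logical shift right by 9: drop the bottom 9 bit(s), prepend 9 zero(s) on the left.
  001011000001001010  ->  keep [001011000], discard [001001010], prepend 000000000
= 000000000001011000

Answer: 000000000001011000 (88)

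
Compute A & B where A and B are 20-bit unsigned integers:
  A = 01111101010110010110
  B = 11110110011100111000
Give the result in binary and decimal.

Apply & to each column (1 only where both bits are 1):
  01111101010110010110
& 11110110011100111000
----------------------
  01110100010100010000

Answer: 01110100010100010000 (476432)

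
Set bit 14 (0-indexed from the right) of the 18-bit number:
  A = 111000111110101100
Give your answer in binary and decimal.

Mask = 1 << 14 = 000100000000000000
Bit 14 of A is 0, so OR-ing with the mask flips it to 1.
  111000111110101100
| 000100000000000000
--------------------
  111100111110101100

Answer: 111100111110101100 (249772)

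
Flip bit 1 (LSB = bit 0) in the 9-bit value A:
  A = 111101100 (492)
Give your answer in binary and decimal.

Mask = 1 << 1 = 000000010
Bit 1 of A is 0; XOR with the mask flips it to 1.
  111101100
^ 000000010
-----------
  111101110

Answer: 111101110 (494)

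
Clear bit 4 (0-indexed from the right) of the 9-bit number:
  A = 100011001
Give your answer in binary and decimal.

Mask = ~(1 << 4) = 111101111
Bit 4 of A is 1, so AND-ing with the mask clears it to 0.
  100011001
& 111101111
-----------
  100001001

Answer: 100001001 (265)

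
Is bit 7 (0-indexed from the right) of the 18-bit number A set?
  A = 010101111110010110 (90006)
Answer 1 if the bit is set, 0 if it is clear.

Bit 7 is the 8th from the right.
  010101111110010110
            ^
That bit is 1.

Answer: 1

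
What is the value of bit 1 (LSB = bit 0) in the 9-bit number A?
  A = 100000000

Bit 1 is the 2nd from the right.
  100000000
         ^
That bit is 0.

Answer: 0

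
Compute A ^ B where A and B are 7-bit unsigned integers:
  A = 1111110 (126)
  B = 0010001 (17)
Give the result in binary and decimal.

Apply ^ to each column (1 where bits differ):
  1111110
^ 0010001
---------
  1101111

Answer: 1101111 (111)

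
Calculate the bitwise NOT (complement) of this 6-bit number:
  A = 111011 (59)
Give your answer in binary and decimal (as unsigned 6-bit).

Flip each bit (0->1, 1->0):
  111011
  000100

Answer: 000100 (4)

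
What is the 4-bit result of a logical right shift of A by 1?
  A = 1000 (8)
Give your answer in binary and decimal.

Logical shift right by 1: drop the bottom 1 bit(s), prepend 1 zero(s) on the left.
  1000  ->  keep [100], discard [0], prepend 0
= 0100

Answer: 0100 (4)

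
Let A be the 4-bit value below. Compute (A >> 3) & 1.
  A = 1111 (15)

Bit 3 is the 4th from the right.
  1111
  ^
That bit is 1.

Answer: 1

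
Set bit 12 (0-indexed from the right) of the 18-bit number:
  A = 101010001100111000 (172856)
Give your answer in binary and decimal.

Mask = 1 << 12 = 000001000000000000
Bit 12 of A is 0, so OR-ing with the mask flips it to 1.
  101010001100111000
| 000001000000000000
--------------------
  101011001100111000

Answer: 101011001100111000 (176952)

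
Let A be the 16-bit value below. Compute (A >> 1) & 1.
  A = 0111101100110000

Bit 1 is the 2nd from the right.
  0111101100110000
                ^
That bit is 0.

Answer: 0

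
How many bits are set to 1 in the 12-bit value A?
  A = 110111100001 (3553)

110111100001
1-bits at positions (from bit 0 = LSB): 0, 5, 6, 7, 8, 10, 11
Count = 7

Answer: 7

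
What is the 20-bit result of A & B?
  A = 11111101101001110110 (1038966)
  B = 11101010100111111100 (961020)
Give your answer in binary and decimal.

Apply & to each column (1 only where both bits are 1):
  11111101101001110110
& 11101010100111111100
----------------------
  11101000100001110100

Answer: 11101000100001110100 (952436)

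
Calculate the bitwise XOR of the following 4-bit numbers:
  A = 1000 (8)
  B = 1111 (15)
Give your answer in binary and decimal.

Apply ^ to each column (1 where bits differ):
  1000
^ 1111
------
  0111

Answer: 0111 (7)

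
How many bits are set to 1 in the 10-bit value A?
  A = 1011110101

1011110101
1-bits at positions (from bit 0 = LSB): 0, 2, 4, 5, 6, 7, 9
Count = 7

Answer: 7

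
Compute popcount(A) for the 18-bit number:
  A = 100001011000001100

100001011000001100
1-bits at positions (from bit 0 = LSB): 2, 3, 9, 10, 12, 17
Count = 6

Answer: 6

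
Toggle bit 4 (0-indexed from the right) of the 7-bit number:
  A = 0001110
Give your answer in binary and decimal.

Mask = 1 << 4 = 0010000
Bit 4 of A is 0; XOR with the mask flips it to 1.
  0001110
^ 0010000
---------
  0011110

Answer: 0011110 (30)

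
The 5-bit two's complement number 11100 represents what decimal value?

MSB is 1, so the value is negative. Find the magnitude:
1. Invert bits:  00011
2. Add 1:        00100  = 4
3. Apply sign:   -4

Answer: -4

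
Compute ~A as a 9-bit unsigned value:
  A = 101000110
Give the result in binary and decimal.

Flip each bit (0->1, 1->0):
  101000110
  010111001

Answer: 010111001 (185)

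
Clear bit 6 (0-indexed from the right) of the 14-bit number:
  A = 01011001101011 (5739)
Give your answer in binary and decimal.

Mask = ~(1 << 6) = 11111110111111
Bit 6 of A is 1, so AND-ing with the mask clears it to 0.
  01011001101011
& 11111110111111
----------------
  01011000101011

Answer: 01011000101011 (5675)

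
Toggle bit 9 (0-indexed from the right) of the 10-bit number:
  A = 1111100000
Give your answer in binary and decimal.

Mask = 1 << 9 = 1000000000
Bit 9 of A is 1; XOR with the mask flips it to 0.
  1111100000
^ 1000000000
------------
  0111100000

Answer: 0111100000 (480)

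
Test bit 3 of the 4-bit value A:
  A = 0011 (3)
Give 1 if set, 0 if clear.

Bit 3 is the 4th from the right.
  0011
  ^
That bit is 0.

Answer: 0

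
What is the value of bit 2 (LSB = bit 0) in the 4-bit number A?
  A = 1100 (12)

Bit 2 is the 3rd from the right.
  1100
   ^
That bit is 1.

Answer: 1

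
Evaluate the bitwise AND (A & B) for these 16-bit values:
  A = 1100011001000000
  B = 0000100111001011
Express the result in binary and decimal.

Apply & to each column (1 only where both bits are 1):
  1100011001000000
& 0000100111001011
------------------
  0000000001000000

Answer: 0000000001000000 (64)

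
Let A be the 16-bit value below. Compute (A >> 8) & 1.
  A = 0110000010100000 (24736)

Bit 8 is the 9th from the right.
  0110000010100000
         ^
That bit is 0.

Answer: 0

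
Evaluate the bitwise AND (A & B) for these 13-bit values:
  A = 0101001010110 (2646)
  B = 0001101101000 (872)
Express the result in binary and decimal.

Apply & to each column (1 only where both bits are 1):
  0101001010110
& 0001101101000
---------------
  0001001000000

Answer: 0001001000000 (576)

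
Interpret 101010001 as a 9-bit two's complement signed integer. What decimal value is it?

MSB is 1, so the value is negative. Find the magnitude:
1. Invert bits:  010101110
2. Add 1:        010101111  = 175
3. Apply sign:   -175

Answer: -175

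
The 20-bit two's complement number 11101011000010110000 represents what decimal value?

MSB is 1, so the value is negative. Find the magnitude:
1. Invert bits:  00010100111101001111
2. Add 1:        00010100111101010000  = 85840
3. Apply sign:   -85840

Answer: -85840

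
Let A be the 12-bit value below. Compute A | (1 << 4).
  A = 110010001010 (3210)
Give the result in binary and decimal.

Mask = 1 << 4 = 000000010000
Bit 4 of A is 0, so OR-ing with the mask flips it to 1.
  110010001010
| 000000010000
--------------
  110010011010

Answer: 110010011010 (3226)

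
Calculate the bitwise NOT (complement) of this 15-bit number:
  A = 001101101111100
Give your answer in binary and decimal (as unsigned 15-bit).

Flip each bit (0->1, 1->0):
  001101101111100
  110010010000011

Answer: 110010010000011 (25731)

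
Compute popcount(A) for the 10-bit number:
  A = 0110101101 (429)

0110101101
1-bits at positions (from bit 0 = LSB): 0, 2, 3, 5, 7, 8
Count = 6

Answer: 6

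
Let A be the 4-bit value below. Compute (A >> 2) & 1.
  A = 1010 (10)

Bit 2 is the 3rd from the right.
  1010
   ^
That bit is 0.

Answer: 0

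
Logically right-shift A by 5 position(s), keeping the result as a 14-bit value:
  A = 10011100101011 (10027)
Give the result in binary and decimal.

Logical shift right by 5: drop the bottom 5 bit(s), prepend 5 zero(s) on the left.
  10011100101011  ->  keep [100111001], discard [01011], prepend 00000
= 00000100111001

Answer: 00000100111001 (313)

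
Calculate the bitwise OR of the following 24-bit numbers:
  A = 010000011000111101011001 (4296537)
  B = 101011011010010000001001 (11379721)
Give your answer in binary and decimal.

Apply | to each column (1 where either bit is 1):
  010000011000111101011001
| 101011011010010000001001
--------------------------
  111011011010111101011001

Answer: 111011011010111101011001 (15576921)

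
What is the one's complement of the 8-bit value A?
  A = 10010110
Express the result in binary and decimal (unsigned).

Flip each bit (0->1, 1->0):
  10010110
  01101001

Answer: 01101001 (105)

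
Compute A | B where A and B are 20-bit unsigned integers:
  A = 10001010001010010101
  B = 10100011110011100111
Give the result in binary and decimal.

Apply | to each column (1 where either bit is 1):
  10001010001010010101
| 10100011110011100111
----------------------
  10101011111011110111

Answer: 10101011111011110111 (704247)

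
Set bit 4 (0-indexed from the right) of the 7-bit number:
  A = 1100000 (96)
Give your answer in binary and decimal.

Mask = 1 << 4 = 0010000
Bit 4 of A is 0, so OR-ing with the mask flips it to 1.
  1100000
| 0010000
---------
  1110000

Answer: 1110000 (112)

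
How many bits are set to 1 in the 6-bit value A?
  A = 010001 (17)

010001
1-bits at positions (from bit 0 = LSB): 0, 4
Count = 2

Answer: 2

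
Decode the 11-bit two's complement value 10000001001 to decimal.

MSB is 1, so the value is negative. Find the magnitude:
1. Invert bits:  01111110110
2. Add 1:        01111110111  = 1015
3. Apply sign:   -1015

Answer: -1015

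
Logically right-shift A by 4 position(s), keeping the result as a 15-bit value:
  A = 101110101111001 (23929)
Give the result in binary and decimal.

Logical shift right by 4: drop the bottom 4 bit(s), prepend 4 zero(s) on the left.
  101110101111001  ->  keep [10111010111], discard [1001], prepend 0000
= 000010111010111

Answer: 000010111010111 (1495)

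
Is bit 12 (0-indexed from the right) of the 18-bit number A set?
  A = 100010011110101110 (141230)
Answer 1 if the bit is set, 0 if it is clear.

Bit 12 is the 13th from the right.
  100010011110101110
       ^
That bit is 0.

Answer: 0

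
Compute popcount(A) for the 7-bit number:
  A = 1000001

1000001
1-bits at positions (from bit 0 = LSB): 0, 6
Count = 2

Answer: 2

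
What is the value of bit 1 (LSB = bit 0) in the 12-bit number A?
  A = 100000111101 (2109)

Bit 1 is the 2nd from the right.
  100000111101
            ^
That bit is 0.

Answer: 0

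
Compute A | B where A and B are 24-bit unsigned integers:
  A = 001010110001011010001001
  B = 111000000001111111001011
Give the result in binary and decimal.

Apply | to each column (1 where either bit is 1):
  001010110001011010001001
| 111000000001111111001011
--------------------------
  111010110001111111001011

Answer: 111010110001111111001011 (15409099)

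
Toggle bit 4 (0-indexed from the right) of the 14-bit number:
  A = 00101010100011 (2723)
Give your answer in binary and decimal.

Mask = 1 << 4 = 00000000010000
Bit 4 of A is 0; XOR with the mask flips it to 1.
  00101010100011
^ 00000000010000
----------------
  00101010110011

Answer: 00101010110011 (2739)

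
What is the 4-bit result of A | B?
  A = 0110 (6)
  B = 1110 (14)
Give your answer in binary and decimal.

Apply | to each column (1 where either bit is 1):
  0110
| 1110
------
  1110

Answer: 1110 (14)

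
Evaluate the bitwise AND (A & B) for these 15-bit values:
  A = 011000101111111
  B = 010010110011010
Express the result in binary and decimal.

Apply & to each column (1 only where both bits are 1):
  011000101111111
& 010010110011010
-----------------
  010000100011010

Answer: 010000100011010 (8474)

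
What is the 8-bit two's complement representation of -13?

1. Binary of +13:  00001101
2. Invert bits:     11110010
3. Add 1:           11110011

Answer: 11110011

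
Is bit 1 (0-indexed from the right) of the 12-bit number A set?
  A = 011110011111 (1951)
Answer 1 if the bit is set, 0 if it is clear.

Bit 1 is the 2nd from the right.
  011110011111
            ^
That bit is 1.

Answer: 1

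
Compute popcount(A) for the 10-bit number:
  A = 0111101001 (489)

0111101001
1-bits at positions (from bit 0 = LSB): 0, 3, 5, 6, 7, 8
Count = 6

Answer: 6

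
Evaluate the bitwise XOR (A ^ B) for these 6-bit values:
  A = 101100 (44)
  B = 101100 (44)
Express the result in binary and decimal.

Apply ^ to each column (1 where bits differ):
  101100
^ 101100
--------
  000000

Answer: 000000 (0)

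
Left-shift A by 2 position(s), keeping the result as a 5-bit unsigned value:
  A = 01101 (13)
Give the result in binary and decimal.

Shift left by 2: drop the top 2 bit(s), append 2 zero(s) on the right.
  01101  ->  discard [01], keep [101], append 00
= 10100

Answer: 10100 (20)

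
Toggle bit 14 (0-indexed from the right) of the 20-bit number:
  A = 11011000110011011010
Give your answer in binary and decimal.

Mask = 1 << 14 = 00000100000000000000
Bit 14 of A is 0; XOR with the mask flips it to 1.
  11011000110011011010
^ 00000100000000000000
----------------------
  11011100110011011010

Answer: 11011100110011011010 (904410)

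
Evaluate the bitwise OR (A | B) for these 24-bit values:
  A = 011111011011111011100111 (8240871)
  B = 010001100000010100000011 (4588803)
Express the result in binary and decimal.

Apply | to each column (1 where either bit is 1):
  011111011011111011100111
| 010001100000010100000011
--------------------------
  011111111011111111100111

Answer: 011111111011111111100111 (8372199)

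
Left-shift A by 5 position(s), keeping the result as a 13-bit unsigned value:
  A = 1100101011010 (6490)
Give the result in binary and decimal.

Shift left by 5: drop the top 5 bit(s), append 5 zero(s) on the right.
  1100101011010  ->  discard [11001], keep [01011010], append 00000
= 0101101000000

Answer: 0101101000000 (2880)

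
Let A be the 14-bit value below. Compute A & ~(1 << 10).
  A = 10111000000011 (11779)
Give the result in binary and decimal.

Mask = ~(1 << 10) = 11101111111111
Bit 10 of A is 1, so AND-ing with the mask clears it to 0.
  10111000000011
& 11101111111111
----------------
  10101000000011

Answer: 10101000000011 (10755)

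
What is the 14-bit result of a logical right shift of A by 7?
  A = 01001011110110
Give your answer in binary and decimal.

Logical shift right by 7: drop the bottom 7 bit(s), prepend 7 zero(s) on the left.
  01001011110110  ->  keep [0100101], discard [1110110], prepend 0000000
= 00000000100101

Answer: 00000000100101 (37)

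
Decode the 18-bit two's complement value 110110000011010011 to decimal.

MSB is 1, so the value is negative. Find the magnitude:
1. Invert bits:  001001111100101100
2. Add 1:        001001111100101101  = 40749
3. Apply sign:   -40749

Answer: -40749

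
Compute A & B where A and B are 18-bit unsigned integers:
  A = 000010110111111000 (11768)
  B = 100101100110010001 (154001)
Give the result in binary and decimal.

Apply & to each column (1 only where both bits are 1):
  000010110111111000
& 100101100110010001
--------------------
  000000100110010000

Answer: 000000100110010000 (2448)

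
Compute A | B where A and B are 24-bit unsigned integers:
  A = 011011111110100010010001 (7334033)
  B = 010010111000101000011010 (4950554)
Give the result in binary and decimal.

Apply | to each column (1 where either bit is 1):
  011011111110100010010001
| 010010111000101000011010
--------------------------
  011011111110101010011011

Answer: 011011111110101010011011 (7334555)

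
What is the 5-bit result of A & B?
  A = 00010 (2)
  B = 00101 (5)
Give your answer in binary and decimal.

Apply & to each column (1 only where both bits are 1):
  00010
& 00101
-------
  00000

Answer: 00000 (0)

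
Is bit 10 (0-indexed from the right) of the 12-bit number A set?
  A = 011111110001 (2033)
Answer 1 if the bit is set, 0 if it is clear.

Bit 10 is the 11th from the right.
  011111110001
   ^
That bit is 1.

Answer: 1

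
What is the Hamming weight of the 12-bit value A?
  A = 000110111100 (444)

000110111100
1-bits at positions (from bit 0 = LSB): 2, 3, 4, 5, 7, 8
Count = 6

Answer: 6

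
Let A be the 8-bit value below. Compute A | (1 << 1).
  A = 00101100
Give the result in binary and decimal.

Mask = 1 << 1 = 00000010
Bit 1 of A is 0, so OR-ing with the mask flips it to 1.
  00101100
| 00000010
----------
  00101110

Answer: 00101110 (46)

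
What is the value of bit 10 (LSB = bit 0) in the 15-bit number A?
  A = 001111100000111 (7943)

Bit 10 is the 11th from the right.
  001111100000111
      ^
That bit is 1.

Answer: 1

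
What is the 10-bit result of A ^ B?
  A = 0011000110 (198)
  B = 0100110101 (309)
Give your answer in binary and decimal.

Apply ^ to each column (1 where bits differ):
  0011000110
^ 0100110101
------------
  0111110011

Answer: 0111110011 (499)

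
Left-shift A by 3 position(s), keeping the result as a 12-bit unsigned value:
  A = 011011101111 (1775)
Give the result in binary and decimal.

Shift left by 3: drop the top 3 bit(s), append 3 zero(s) on the right.
  011011101111  ->  discard [011], keep [011101111], append 000
= 011101111000

Answer: 011101111000 (1912)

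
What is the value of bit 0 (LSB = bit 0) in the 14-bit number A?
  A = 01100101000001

Bit 0 is the 1st from the right.
  01100101000001
               ^
That bit is 1.

Answer: 1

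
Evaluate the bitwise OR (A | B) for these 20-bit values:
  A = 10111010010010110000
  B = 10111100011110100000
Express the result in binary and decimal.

Apply | to each column (1 where either bit is 1):
  10111010010010110000
| 10111100011110100000
----------------------
  10111110011110110000

Answer: 10111110011110110000 (780208)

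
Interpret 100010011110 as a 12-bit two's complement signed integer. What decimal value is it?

MSB is 1, so the value is negative. Find the magnitude:
1. Invert bits:  011101100001
2. Add 1:        011101100010  = 1890
3. Apply sign:   -1890

Answer: -1890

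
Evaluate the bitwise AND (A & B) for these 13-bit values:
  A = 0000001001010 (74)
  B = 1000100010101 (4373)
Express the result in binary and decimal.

Apply & to each column (1 only where both bits are 1):
  0000001001010
& 1000100010101
---------------
  0000000000000

Answer: 0000000000000 (0)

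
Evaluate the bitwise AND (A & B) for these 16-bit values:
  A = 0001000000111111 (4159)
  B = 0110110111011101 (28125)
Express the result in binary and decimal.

Apply & to each column (1 only where both bits are 1):
  0001000000111111
& 0110110111011101
------------------
  0000000000011101

Answer: 0000000000011101 (29)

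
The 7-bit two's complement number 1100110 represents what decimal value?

MSB is 1, so the value is negative. Find the magnitude:
1. Invert bits:  0011001
2. Add 1:        0011010  = 26
3. Apply sign:   -26

Answer: -26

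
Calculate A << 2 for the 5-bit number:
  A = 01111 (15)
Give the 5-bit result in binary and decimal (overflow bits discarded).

Shift left by 2: drop the top 2 bit(s), append 2 zero(s) on the right.
  01111  ->  discard [01], keep [111], append 00
= 11100

Answer: 11100 (28)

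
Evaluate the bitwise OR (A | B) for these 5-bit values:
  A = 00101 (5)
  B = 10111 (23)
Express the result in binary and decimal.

Apply | to each column (1 where either bit is 1):
  00101
| 10111
-------
  10111

Answer: 10111 (23)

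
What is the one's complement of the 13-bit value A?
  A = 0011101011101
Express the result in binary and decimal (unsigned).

Flip each bit (0->1, 1->0):
  0011101011101
  1100010100010

Answer: 1100010100010 (6306)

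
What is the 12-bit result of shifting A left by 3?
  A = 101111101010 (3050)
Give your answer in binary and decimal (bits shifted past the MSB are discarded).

Shift left by 3: drop the top 3 bit(s), append 3 zero(s) on the right.
  101111101010  ->  discard [101], keep [111101010], append 000
= 111101010000

Answer: 111101010000 (3920)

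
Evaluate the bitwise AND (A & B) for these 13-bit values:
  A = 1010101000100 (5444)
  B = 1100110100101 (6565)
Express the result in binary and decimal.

Apply & to each column (1 only where both bits are 1):
  1010101000100
& 1100110100101
---------------
  1000100000100

Answer: 1000100000100 (4356)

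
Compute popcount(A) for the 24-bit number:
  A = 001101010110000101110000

001101010110000101110000
1-bits at positions (from bit 0 = LSB): 4, 5, 6, 8, 13, 14, 16, 18, 20, 21
Count = 10

Answer: 10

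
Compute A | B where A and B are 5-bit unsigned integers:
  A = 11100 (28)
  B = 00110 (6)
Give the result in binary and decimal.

Apply | to each column (1 where either bit is 1):
  11100
| 00110
-------
  11110

Answer: 11110 (30)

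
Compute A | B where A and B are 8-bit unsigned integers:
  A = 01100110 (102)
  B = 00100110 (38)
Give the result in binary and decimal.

Apply | to each column (1 where either bit is 1):
  01100110
| 00100110
----------
  01100110

Answer: 01100110 (102)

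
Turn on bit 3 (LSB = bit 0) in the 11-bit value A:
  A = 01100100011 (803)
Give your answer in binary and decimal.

Mask = 1 << 3 = 00000001000
Bit 3 of A is 0, so OR-ing with the mask flips it to 1.
  01100100011
| 00000001000
-------------
  01100101011

Answer: 01100101011 (811)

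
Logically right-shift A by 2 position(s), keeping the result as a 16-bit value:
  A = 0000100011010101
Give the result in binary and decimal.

Logical shift right by 2: drop the bottom 2 bit(s), prepend 2 zero(s) on the left.
  0000100011010101  ->  keep [00001000110101], discard [01], prepend 00
= 0000001000110101

Answer: 0000001000110101 (565)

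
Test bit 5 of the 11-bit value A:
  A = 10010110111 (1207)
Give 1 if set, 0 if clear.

Bit 5 is the 6th from the right.
  10010110111
       ^
That bit is 1.

Answer: 1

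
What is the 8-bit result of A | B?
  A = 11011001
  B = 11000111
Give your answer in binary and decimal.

Apply | to each column (1 where either bit is 1):
  11011001
| 11000111
----------
  11011111

Answer: 11011111 (223)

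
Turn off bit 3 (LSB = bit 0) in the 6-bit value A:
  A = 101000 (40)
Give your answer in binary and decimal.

Mask = ~(1 << 3) = 110111
Bit 3 of A is 1, so AND-ing with the mask clears it to 0.
  101000
& 110111
--------
  100000

Answer: 100000 (32)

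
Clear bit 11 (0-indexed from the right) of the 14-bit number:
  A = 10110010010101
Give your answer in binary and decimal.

Mask = ~(1 << 11) = 11011111111111
Bit 11 of A is 1, so AND-ing with the mask clears it to 0.
  10110010010101
& 11011111111111
----------------
  10010010010101

Answer: 10010010010101 (9365)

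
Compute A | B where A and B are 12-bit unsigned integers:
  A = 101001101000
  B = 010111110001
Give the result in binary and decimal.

Apply | to each column (1 where either bit is 1):
  101001101000
| 010111110001
--------------
  111111111001

Answer: 111111111001 (4089)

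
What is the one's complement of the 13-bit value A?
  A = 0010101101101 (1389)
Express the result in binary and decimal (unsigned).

Flip each bit (0->1, 1->0):
  0010101101101
  1101010010010

Answer: 1101010010010 (6802)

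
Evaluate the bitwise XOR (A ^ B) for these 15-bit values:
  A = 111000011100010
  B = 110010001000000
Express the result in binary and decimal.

Apply ^ to each column (1 where bits differ):
  111000011100010
^ 110010001000000
-----------------
  001010010100010

Answer: 001010010100010 (5282)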